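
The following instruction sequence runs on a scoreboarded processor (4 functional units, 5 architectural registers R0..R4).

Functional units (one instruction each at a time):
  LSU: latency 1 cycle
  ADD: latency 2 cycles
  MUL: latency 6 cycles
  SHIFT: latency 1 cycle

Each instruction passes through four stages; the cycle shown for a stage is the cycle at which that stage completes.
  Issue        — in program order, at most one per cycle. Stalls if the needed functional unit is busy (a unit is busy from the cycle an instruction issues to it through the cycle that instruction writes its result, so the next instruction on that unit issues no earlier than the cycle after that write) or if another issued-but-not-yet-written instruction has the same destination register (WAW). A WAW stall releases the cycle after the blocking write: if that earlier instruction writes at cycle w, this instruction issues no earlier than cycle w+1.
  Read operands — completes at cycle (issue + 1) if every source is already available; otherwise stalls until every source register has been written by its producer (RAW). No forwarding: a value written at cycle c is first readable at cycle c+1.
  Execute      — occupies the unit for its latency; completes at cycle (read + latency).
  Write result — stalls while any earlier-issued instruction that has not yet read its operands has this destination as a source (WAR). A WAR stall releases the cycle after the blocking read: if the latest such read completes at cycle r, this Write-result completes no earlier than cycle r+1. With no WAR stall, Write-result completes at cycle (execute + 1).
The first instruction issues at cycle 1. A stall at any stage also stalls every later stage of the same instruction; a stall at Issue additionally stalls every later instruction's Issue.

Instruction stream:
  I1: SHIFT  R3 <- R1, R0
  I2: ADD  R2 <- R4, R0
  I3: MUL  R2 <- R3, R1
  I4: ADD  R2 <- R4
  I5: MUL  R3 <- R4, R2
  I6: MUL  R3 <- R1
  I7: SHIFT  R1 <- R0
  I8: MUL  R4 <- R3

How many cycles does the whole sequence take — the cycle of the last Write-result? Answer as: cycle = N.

[1] I1 issues→SHIFT
[2] I1 reads; I2 issues→ADD
[3] I1 exec-done; I2 reads
[4] I1 writes R3
[5] I2 exec-done
[6] I2 writes R2
[7] I3 issues→MUL
[8] I3 reads
[14] I3 exec-done
[15] I3 writes R2
[16] I4 issues→ADD
[17] I4 reads; I5 issues→MUL
[19] I4 exec-done
[20] I4 writes R2
[21] I5 reads
[27] I5 exec-done
[28] I5 writes R3
[29] I6 issues→MUL
[30] I6 reads; I7 issues→SHIFT
[31] I7 reads
[32] I7 exec-done
[33] I7 writes R1
[36] I6 exec-done
[37] I6 writes R3
[38] I8 issues→MUL
[39] I8 reads
[45] I8 exec-done
[46] I8 writes R4

cycle = 46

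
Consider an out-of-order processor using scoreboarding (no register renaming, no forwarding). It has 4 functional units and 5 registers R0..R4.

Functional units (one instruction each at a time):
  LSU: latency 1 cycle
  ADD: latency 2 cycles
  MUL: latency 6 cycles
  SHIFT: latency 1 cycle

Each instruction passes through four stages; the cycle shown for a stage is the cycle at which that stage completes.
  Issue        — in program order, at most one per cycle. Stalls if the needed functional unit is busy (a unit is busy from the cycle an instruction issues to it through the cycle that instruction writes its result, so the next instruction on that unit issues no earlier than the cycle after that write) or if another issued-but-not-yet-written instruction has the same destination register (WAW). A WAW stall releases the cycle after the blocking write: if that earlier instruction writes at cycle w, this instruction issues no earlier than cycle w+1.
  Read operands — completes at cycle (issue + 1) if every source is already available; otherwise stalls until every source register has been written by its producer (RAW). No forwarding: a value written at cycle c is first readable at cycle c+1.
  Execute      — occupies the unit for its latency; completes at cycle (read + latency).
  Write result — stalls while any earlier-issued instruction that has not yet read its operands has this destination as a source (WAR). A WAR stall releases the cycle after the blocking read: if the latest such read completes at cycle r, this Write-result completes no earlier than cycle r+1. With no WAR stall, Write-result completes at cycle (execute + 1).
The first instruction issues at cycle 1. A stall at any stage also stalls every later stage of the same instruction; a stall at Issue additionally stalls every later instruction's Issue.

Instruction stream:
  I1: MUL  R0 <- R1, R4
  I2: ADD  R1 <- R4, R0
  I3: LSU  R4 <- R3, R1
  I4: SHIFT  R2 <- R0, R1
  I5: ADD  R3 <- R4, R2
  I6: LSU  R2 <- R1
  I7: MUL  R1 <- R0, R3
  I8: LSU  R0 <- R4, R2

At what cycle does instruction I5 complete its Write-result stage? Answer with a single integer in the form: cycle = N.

cycle = 20

t=1  I1→MUL
t=2  I1 RO, I2→ADD
t=3  I3→LSU
t=4  I4→SHIFT
t=8  I1 EX
t=9  I1 WR R0
t=10  I2 RO
t=12  I2 EX
t=13  I2 WR R1
t=14  I3 RO, I4 RO, I5→ADD
t=15  I3 EX, I4 EX
t=16  I3 WR R4, I4 WR R2
t=17  I5 RO, I6→LSU
t=18  I6 RO, I7→MUL
t=19  I5 EX, I6 EX
t=20  I5 WR R3, I6 WR R2
t=21  I7 RO, I8→LSU
t=22  I8 RO
t=23  I8 EX
t=24  I8 WR R0
t=27  I7 EX
t=28  I7 WR R1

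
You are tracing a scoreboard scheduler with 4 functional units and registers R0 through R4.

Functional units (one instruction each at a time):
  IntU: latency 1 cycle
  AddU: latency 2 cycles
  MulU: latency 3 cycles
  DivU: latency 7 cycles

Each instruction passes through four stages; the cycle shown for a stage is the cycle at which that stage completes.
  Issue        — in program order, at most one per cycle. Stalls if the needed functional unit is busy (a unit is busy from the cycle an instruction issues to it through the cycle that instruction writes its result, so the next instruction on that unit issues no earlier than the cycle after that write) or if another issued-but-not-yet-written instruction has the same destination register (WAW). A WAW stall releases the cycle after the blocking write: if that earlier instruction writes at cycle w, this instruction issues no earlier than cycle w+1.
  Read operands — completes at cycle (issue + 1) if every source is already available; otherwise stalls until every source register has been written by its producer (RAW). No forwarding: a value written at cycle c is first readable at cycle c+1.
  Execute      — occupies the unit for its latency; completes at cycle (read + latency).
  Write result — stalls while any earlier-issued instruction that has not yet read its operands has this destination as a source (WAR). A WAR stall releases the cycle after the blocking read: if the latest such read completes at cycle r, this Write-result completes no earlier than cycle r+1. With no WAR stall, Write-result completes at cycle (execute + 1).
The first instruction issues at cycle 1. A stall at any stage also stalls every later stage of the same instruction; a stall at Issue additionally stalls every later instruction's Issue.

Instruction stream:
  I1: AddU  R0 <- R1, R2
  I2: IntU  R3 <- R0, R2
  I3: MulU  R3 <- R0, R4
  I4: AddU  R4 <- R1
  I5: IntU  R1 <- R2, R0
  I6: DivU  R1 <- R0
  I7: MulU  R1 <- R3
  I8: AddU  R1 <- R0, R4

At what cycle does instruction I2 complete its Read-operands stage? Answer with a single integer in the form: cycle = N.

cycle = 6

I1: IS=1 RO=2 EX=4 WR=5
I2: IS=2 RO=6 EX=7 WR=8  [RAW R0: wait I1 write@5]
I3: IS=9 RO=10 EX=13 WR=14  [WAW R3: wait I2 write@8]
I4: IS=10 RO=11 EX=13 WR=14
I5: IS=11 RO=12 EX=13 WR=14
I6: IS=15 RO=16 EX=23 WR=24  [WAW R1: wait I5 write@14]
I7: IS=25 RO=26 EX=29 WR=30  [WAW R1: wait I6 write@24]
I8: IS=31 RO=32 EX=34 WR=35  [WAW R1: wait I7 write@30]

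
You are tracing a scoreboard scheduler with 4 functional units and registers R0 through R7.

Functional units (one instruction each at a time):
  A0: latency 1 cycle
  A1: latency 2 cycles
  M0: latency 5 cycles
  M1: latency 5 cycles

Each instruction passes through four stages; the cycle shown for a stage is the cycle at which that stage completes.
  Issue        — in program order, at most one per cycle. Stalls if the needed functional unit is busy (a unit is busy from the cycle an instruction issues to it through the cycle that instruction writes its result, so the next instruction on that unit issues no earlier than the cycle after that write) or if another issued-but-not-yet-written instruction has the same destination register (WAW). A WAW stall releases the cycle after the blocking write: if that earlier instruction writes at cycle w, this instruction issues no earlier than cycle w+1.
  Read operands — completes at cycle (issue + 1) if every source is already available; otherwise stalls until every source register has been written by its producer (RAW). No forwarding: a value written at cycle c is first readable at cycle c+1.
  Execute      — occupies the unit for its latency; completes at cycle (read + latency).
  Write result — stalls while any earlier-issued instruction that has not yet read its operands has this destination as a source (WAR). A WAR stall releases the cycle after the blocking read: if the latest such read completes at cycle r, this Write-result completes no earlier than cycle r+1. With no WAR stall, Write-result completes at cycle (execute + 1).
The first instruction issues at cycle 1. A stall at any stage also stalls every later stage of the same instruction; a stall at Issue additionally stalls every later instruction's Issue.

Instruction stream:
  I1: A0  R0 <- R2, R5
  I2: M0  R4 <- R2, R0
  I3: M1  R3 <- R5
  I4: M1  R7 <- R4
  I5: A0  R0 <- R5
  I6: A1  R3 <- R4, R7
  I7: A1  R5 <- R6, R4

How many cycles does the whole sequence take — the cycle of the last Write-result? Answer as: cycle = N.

cycle = 27

[1] I1→A0
[2] I1 RO · I2→M0
[3] I1 EX · I3→M1
[4] I1 WR R0 · I3 RO
[5] I2 RO
[9] I3 EX
[10] I2 EX · I3 WR R3
[11] I2 WR R4 · I4→M1
[12] I4 RO · I5→A0
[13] I5 RO · I6→A1
[14] I5 EX
[15] I5 WR R0
[17] I4 EX
[18] I4 WR R7
[19] I6 RO
[21] I6 EX
[22] I6 WR R3
[23] I7→A1
[24] I7 RO
[26] I7 EX
[27] I7 WR R5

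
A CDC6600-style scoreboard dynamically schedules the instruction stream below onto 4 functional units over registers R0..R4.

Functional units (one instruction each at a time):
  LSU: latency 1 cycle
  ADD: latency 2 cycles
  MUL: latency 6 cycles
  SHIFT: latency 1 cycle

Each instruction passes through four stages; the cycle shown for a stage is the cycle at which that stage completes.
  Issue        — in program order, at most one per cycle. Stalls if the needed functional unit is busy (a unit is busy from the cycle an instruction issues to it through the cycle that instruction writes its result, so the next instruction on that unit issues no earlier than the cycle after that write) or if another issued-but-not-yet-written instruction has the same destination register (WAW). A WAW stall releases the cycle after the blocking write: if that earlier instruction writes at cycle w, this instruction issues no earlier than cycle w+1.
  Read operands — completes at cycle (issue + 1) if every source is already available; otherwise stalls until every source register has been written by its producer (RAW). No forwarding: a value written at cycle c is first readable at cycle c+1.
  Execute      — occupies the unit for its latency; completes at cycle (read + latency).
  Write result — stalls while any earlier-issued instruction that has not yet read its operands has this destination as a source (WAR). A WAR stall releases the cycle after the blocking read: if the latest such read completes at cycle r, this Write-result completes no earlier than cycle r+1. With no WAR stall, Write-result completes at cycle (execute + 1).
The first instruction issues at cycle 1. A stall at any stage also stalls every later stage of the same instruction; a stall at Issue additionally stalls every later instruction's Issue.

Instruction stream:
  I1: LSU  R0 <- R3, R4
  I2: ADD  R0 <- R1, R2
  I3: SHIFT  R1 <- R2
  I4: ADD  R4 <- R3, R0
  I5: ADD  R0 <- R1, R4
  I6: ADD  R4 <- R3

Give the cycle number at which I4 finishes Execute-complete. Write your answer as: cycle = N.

I1: IS=1 RO=2 EX=3 WR=4
I2: IS=5 RO=6 EX=8 WR=9  [WAW R0: wait I1 write@4]
I3: IS=6 RO=7 EX=8 WR=9
I4: IS=10 RO=11 EX=13 WR=14  [struct: ADD busy until I2 writes@9]
I5: IS=15 RO=16 EX=18 WR=19  [struct: ADD busy until I4 writes@14]
I6: IS=20 RO=21 EX=23 WR=24  [struct: ADD busy until I5 writes@19]

cycle = 13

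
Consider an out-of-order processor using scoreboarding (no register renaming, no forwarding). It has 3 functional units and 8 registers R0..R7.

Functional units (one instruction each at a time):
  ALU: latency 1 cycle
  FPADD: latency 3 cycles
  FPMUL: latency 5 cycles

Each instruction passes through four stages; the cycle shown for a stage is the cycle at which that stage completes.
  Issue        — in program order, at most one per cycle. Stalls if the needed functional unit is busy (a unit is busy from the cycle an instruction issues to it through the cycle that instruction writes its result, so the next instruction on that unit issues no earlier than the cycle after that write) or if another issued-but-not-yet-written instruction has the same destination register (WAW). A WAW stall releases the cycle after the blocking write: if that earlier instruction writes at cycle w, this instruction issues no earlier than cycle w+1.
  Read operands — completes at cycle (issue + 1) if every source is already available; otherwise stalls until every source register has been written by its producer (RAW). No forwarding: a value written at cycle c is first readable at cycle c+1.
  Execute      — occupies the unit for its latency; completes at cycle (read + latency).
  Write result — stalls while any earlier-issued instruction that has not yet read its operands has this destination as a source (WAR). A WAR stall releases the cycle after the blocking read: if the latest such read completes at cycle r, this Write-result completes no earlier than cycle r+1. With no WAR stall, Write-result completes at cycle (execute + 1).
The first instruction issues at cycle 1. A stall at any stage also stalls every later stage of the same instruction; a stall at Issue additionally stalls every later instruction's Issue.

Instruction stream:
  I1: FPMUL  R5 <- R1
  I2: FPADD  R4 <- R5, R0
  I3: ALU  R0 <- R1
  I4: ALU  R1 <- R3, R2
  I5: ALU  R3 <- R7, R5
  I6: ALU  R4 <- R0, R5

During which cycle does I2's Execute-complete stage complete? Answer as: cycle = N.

  I1 | 1 | 2 | 7 | 8
  I2 | 2 | 9 | 12 | 13   RAW R5: wait I1 write@8
  I3 | 3 | 4 | 5 | 10   WAR R0: wait I2 read@9
  I4 | 11 | 12 | 13 | 14   struct: ALU busy until I3 writes@10
  I5 | 15 | 16 | 17 | 18   struct: ALU busy until I4 writes@14
  I6 | 19 | 20 | 21 | 22   struct: ALU busy until I5 writes@18

cycle = 12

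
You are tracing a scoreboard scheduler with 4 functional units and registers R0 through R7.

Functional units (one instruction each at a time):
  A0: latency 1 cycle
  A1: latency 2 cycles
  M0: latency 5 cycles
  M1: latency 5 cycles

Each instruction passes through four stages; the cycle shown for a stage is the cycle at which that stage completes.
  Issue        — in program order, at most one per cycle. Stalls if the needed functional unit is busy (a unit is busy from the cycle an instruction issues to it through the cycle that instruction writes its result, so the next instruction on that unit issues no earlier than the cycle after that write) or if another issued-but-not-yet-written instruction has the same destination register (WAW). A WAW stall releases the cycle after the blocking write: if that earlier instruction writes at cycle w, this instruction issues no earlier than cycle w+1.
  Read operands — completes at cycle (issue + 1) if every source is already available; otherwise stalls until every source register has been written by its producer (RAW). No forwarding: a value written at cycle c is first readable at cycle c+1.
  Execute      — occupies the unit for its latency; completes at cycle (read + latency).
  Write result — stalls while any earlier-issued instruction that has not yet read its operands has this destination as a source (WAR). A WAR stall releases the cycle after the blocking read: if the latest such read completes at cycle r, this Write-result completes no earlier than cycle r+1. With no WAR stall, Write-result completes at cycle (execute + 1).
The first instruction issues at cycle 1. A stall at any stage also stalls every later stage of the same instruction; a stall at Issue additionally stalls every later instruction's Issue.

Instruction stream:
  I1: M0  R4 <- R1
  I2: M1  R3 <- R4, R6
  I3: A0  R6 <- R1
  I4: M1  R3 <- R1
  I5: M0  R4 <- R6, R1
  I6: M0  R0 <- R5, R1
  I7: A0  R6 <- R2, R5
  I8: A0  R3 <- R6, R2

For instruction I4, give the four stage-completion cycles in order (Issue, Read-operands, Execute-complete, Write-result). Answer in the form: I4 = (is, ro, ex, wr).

[1] I1 dispatched to M0
[2] I1 operands ready | I2 dispatched to M1
[3] I3 dispatched to A0
[4] I3 operands ready
[5] I3 complete
[7] I1 complete
[8] R4←I1
[9] I2 operands ready
[10] R6←I3
[14] I2 complete
[15] R3←I2
[16] I4 dispatched to M1
[17] I4 operands ready | I5 dispatched to M0
[18] I5 operands ready
[22] I4 complete
[23] R3←I4 | I5 complete
[24] R4←I5
[25] I6 dispatched to M0
[26] I6 operands ready | I7 dispatched to A0
[27] I7 operands ready
[28] I7 complete
[29] R6←I7
[30] I8 dispatched to A0
[31] I6 complete | I8 operands ready
[32] R0←I6 | I8 complete
[33] R3←I8

I4 = (16, 17, 22, 23)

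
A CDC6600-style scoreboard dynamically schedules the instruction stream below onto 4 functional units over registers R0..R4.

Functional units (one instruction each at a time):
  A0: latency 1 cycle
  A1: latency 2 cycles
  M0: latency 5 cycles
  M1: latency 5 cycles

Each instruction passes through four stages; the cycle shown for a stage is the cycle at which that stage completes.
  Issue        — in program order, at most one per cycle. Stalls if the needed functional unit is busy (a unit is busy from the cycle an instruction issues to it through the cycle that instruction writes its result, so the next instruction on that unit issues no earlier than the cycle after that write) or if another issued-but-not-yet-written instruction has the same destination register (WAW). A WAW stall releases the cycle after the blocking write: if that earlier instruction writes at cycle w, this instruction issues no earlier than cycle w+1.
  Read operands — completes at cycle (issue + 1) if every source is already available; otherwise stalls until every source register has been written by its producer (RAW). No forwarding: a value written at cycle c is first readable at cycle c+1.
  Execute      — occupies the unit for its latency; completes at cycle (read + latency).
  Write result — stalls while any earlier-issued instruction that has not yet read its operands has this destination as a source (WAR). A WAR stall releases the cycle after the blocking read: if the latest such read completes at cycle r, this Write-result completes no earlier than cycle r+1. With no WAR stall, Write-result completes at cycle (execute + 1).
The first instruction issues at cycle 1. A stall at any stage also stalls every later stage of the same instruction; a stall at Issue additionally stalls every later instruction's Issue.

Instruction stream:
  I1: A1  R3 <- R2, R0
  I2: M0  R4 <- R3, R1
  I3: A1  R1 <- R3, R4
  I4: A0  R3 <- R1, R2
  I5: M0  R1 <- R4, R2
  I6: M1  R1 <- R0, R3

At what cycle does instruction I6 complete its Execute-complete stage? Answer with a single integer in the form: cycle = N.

cycle = 31

cycle 1: issue I1 (A1)
cycle 2: I1 read-ops, issue I2 (M0)
cycle 4: I1 finished on A1
cycle 5: I1→R3
cycle 6: I2 read-ops, issue I3 (A1)
cycle 7: issue I4 (A0)
cycle 11: I2 finished on M0
cycle 12: I2→R4
cycle 13: I3 read-ops
cycle 15: I3 finished on A1
cycle 16: I3→R1
cycle 17: I4 read-ops, issue I5 (M0)
cycle 18: I4 finished on A0, I5 read-ops
cycle 19: I4→R3
cycle 23: I5 finished on M0
cycle 24: I5→R1
cycle 25: issue I6 (M1)
cycle 26: I6 read-ops
cycle 31: I6 finished on M1
cycle 32: I6→R1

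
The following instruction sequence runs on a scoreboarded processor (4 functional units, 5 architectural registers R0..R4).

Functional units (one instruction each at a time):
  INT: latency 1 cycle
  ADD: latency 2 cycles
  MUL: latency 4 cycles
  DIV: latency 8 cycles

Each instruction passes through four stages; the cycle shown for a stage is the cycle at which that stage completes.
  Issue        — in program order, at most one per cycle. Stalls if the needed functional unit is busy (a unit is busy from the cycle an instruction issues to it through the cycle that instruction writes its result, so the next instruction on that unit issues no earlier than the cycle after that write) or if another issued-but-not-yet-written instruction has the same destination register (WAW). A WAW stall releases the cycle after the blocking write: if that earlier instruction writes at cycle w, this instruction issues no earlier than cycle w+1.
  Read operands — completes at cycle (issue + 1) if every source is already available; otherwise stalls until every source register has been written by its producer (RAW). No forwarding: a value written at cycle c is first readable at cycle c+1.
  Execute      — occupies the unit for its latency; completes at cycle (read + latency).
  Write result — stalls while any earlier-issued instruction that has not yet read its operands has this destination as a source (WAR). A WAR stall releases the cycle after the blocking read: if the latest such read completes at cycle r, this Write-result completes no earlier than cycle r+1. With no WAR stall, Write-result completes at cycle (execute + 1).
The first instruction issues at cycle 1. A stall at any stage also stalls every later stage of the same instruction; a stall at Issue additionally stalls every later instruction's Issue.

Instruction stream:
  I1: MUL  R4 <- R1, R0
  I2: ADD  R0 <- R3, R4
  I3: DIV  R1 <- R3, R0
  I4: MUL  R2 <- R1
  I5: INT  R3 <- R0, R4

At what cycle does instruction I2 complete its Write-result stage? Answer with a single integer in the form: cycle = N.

cycle = 11

[1] I1 issues→MUL
[2] I1 reads; I2 issues→ADD
[3] I3 issues→DIV
[6] I1 exec-done
[7] I1 writes R4
[8] I2 reads; I4 issues→MUL
[9] I5 issues→INT
[10] I2 exec-done
[11] I2 writes R0
[12] I3 reads; I5 reads
[13] I5 exec-done
[14] I5 writes R3
[20] I3 exec-done
[21] I3 writes R1
[22] I4 reads
[26] I4 exec-done
[27] I4 writes R2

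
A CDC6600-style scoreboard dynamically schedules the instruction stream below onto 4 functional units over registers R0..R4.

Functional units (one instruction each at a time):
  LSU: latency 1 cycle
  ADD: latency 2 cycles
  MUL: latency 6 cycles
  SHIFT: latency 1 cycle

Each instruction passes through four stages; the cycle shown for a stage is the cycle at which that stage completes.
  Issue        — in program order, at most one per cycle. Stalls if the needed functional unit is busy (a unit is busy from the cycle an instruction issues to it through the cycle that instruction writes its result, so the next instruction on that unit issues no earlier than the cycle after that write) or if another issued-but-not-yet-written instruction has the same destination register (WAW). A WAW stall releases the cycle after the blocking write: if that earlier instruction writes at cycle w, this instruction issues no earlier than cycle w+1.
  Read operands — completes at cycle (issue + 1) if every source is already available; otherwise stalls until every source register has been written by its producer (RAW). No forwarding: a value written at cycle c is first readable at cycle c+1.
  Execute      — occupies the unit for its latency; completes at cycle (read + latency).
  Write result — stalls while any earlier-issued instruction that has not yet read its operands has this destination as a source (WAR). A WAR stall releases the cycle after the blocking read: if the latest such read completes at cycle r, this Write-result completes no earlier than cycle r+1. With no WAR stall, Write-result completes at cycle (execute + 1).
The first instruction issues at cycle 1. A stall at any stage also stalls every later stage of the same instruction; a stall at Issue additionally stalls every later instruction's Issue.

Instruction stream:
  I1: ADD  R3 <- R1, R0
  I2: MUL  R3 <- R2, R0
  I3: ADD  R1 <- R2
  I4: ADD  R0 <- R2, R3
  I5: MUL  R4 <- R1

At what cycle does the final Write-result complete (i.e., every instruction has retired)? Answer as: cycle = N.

cycle 1: I1 dispatched to ADD
cycle 2: I1 operands ready
cycle 4: I1 complete
cycle 5: R3←I1
cycle 6: I2 dispatched to MUL
cycle 7: I2 operands ready · I3 dispatched to ADD
cycle 8: I3 operands ready
cycle 10: I3 complete
cycle 11: R1←I3
cycle 12: I4 dispatched to ADD
cycle 13: I2 complete
cycle 14: R3←I2
cycle 15: I4 operands ready · I5 dispatched to MUL
cycle 16: I5 operands ready
cycle 17: I4 complete
cycle 18: R0←I4
cycle 22: I5 complete
cycle 23: R4←I5

cycle = 23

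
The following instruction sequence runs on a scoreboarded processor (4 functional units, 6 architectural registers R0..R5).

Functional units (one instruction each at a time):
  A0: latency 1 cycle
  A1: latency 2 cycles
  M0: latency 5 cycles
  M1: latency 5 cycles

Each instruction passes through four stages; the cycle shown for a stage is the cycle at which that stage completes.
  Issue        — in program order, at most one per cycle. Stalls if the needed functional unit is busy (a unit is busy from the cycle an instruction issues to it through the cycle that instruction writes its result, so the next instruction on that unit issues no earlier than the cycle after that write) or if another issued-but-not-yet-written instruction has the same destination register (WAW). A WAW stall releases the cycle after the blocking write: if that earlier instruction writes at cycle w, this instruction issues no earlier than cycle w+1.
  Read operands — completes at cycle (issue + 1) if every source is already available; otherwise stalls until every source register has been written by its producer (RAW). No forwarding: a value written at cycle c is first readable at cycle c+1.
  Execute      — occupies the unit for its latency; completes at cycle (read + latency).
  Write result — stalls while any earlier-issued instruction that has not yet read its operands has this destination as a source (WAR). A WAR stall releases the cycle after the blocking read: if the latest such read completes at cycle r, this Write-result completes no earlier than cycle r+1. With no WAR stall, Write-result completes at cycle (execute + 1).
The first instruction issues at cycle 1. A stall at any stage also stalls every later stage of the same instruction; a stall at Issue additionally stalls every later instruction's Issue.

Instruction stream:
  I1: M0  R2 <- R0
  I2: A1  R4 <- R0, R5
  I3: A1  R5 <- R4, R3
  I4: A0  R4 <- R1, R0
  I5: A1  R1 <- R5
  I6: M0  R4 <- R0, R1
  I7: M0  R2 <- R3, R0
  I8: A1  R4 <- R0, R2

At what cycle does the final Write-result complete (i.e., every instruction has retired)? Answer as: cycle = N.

[1] issue I1 (M0)
[2] I1 read-ops, issue I2 (A1)
[3] I2 read-ops
[5] I2 finished on A1
[6] I2→R4
[7] I1 finished on M0, issue I3 (A1)
[8] I1→R2, I3 read-ops, issue I4 (A0)
[9] I4 read-ops
[10] I3 finished on A1, I4 finished on A0
[11] I3→R5, I4→R4
[12] issue I5 (A1)
[13] I5 read-ops, issue I6 (M0)
[15] I5 finished on A1
[16] I5→R1
[17] I6 read-ops
[22] I6 finished on M0
[23] I6→R4
[24] issue I7 (M0)
[25] I7 read-ops, issue I8 (A1)
[30] I7 finished on M0
[31] I7→R2
[32] I8 read-ops
[34] I8 finished on A1
[35] I8→R4

cycle = 35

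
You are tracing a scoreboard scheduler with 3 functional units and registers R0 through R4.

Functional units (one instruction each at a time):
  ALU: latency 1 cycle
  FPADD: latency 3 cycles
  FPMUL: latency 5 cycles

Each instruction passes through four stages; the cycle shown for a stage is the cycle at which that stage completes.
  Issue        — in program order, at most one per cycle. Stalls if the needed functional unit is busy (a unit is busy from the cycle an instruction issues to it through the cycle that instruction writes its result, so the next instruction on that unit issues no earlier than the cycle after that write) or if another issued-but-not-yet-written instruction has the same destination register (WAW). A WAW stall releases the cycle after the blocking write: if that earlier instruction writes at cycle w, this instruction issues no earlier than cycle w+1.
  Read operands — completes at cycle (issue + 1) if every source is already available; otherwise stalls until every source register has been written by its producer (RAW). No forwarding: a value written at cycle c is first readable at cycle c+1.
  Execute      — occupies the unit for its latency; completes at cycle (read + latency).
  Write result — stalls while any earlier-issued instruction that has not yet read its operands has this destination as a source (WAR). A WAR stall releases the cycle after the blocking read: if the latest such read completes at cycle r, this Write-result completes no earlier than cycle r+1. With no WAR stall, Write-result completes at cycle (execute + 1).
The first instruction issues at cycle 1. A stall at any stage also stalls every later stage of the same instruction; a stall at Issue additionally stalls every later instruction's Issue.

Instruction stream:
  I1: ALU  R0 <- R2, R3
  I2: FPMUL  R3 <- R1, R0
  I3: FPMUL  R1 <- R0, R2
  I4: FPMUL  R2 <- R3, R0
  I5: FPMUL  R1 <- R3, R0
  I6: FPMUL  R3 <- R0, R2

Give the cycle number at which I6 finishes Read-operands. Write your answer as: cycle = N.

I1  is:1  ro:2  ex:3  wr:4
I2  is:2  ro:5  ex:10  wr:11  — RAW R0: wait I1 write@4
I3  is:12  ro:13  ex:18  wr:19  — struct: FPMUL busy until I2 writes@11
I4  is:20  ro:21  ex:26  wr:27  — struct: FPMUL busy until I3 writes@19
I5  is:28  ro:29  ex:34  wr:35  — struct: FPMUL busy until I4 writes@27
I6  is:36  ro:37  ex:42  wr:43  — struct: FPMUL busy until I5 writes@35

cycle = 37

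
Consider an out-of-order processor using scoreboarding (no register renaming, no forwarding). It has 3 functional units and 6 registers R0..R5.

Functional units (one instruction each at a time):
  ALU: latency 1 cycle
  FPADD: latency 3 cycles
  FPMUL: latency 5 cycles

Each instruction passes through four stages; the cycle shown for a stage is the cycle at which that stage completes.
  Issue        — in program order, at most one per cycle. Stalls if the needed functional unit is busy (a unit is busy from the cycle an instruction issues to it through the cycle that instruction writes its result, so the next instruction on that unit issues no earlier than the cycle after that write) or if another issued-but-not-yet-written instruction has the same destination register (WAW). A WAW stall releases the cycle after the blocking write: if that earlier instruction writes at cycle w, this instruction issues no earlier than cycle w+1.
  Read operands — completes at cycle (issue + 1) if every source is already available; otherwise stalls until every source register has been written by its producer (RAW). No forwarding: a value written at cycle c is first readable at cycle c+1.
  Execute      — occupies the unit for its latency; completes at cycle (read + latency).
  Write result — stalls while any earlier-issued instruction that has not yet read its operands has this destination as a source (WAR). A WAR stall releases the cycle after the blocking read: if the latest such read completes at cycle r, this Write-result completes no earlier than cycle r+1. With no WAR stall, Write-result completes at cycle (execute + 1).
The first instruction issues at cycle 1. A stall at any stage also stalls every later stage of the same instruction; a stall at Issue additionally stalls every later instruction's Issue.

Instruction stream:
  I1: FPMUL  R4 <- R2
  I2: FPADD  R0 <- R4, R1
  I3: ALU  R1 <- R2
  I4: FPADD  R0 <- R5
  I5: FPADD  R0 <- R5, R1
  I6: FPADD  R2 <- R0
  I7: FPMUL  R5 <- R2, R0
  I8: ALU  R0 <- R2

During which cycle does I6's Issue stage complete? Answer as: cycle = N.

cycle = 26

t=1  issue I1 (FPMUL)
t=2  I1 read-ops | issue I2 (FPADD)
t=3  issue I3 (ALU)
t=4  I3 read-ops
t=5  I3 finished on ALU
t=7  I1 finished on FPMUL
t=8  I1→R4
t=9  I2 read-ops
t=10  I3→R1
t=12  I2 finished on FPADD
t=13  I2→R0
t=14  issue I4 (FPADD)
t=15  I4 read-ops
t=18  I4 finished on FPADD
t=19  I4→R0
t=20  issue I5 (FPADD)
t=21  I5 read-ops
t=24  I5 finished on FPADD
t=25  I5→R0
t=26  issue I6 (FPADD)
t=27  I6 read-ops | issue I7 (FPMUL)
t=28  issue I8 (ALU)
t=30  I6 finished on FPADD
t=31  I6→R2
t=32  I7 read-ops | I8 read-ops
t=33  I8 finished on ALU
t=34  I8→R0
t=37  I7 finished on FPMUL
t=38  I7→R5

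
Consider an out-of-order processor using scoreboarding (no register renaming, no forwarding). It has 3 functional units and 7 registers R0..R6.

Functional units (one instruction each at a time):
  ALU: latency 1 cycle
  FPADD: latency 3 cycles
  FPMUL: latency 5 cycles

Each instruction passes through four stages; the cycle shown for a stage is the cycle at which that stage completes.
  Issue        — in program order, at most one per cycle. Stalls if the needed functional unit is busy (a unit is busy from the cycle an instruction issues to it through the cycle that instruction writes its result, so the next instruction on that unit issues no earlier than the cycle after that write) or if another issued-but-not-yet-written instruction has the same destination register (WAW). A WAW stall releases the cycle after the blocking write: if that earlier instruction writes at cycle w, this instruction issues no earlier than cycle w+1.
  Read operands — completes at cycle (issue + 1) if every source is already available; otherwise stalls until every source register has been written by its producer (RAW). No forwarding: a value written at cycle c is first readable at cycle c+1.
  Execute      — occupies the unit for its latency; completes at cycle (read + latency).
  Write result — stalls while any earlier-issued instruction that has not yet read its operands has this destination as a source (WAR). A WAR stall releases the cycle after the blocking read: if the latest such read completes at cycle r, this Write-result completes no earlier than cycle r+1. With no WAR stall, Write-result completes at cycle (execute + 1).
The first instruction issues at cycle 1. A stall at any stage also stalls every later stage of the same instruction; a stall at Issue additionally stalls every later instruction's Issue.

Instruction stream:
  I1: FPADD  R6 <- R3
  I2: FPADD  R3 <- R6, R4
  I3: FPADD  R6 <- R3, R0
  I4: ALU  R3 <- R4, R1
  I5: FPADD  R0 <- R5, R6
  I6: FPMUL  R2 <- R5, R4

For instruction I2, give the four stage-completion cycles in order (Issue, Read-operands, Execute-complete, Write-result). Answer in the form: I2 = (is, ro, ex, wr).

I2 = (7, 8, 11, 12)

cycle 1: I1 dispatched to FPADD
cycle 2: I1 operands ready
cycle 5: I1 complete
cycle 6: R6←I1
cycle 7: I2 dispatched to FPADD
cycle 8: I2 operands ready
cycle 11: I2 complete
cycle 12: R3←I2
cycle 13: I3 dispatched to FPADD
cycle 14: I3 operands ready | I4 dispatched to ALU
cycle 15: I4 operands ready
cycle 16: I4 complete
cycle 17: I3 complete | R3←I4
cycle 18: R6←I3
cycle 19: I5 dispatched to FPADD
cycle 20: I5 operands ready | I6 dispatched to FPMUL
cycle 21: I6 operands ready
cycle 23: I5 complete
cycle 24: R0←I5
cycle 26: I6 complete
cycle 27: R2←I6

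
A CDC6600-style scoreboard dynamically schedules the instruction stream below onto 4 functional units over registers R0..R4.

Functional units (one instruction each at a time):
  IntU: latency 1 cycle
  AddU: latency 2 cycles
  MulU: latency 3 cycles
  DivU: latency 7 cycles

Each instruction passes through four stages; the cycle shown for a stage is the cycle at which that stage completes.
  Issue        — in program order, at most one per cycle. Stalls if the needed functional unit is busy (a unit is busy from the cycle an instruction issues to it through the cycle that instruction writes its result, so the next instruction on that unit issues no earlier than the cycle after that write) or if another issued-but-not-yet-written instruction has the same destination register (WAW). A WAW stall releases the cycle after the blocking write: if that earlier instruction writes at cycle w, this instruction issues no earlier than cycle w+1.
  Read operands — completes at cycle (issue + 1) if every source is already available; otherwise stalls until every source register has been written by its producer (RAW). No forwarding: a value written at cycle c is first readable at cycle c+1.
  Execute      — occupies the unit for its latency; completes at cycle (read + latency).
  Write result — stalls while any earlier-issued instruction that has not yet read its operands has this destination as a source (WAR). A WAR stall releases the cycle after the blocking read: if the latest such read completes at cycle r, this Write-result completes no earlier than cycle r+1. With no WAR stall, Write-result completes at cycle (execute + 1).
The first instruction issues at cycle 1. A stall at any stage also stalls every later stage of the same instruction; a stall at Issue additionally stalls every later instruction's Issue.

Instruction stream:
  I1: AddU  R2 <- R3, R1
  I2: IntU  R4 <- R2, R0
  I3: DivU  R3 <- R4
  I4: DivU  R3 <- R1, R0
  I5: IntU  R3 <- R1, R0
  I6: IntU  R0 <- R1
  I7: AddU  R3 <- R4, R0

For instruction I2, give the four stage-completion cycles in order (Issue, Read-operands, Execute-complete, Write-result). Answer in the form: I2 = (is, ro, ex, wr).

I2 = (2, 6, 7, 8)

cycle 1: I1 issues→AddU
cycle 2: I1 reads | I2 issues→IntU
cycle 3: I3 issues→DivU
cycle 4: I1 exec-done
cycle 5: I1 writes R2
cycle 6: I2 reads
cycle 7: I2 exec-done
cycle 8: I2 writes R4
cycle 9: I3 reads
cycle 16: I3 exec-done
cycle 17: I3 writes R3
cycle 18: I4 issues→DivU
cycle 19: I4 reads
cycle 26: I4 exec-done
cycle 27: I4 writes R3
cycle 28: I5 issues→IntU
cycle 29: I5 reads
cycle 30: I5 exec-done
cycle 31: I5 writes R3
cycle 32: I6 issues→IntU
cycle 33: I6 reads | I7 issues→AddU
cycle 34: I6 exec-done
cycle 35: I6 writes R0
cycle 36: I7 reads
cycle 38: I7 exec-done
cycle 39: I7 writes R3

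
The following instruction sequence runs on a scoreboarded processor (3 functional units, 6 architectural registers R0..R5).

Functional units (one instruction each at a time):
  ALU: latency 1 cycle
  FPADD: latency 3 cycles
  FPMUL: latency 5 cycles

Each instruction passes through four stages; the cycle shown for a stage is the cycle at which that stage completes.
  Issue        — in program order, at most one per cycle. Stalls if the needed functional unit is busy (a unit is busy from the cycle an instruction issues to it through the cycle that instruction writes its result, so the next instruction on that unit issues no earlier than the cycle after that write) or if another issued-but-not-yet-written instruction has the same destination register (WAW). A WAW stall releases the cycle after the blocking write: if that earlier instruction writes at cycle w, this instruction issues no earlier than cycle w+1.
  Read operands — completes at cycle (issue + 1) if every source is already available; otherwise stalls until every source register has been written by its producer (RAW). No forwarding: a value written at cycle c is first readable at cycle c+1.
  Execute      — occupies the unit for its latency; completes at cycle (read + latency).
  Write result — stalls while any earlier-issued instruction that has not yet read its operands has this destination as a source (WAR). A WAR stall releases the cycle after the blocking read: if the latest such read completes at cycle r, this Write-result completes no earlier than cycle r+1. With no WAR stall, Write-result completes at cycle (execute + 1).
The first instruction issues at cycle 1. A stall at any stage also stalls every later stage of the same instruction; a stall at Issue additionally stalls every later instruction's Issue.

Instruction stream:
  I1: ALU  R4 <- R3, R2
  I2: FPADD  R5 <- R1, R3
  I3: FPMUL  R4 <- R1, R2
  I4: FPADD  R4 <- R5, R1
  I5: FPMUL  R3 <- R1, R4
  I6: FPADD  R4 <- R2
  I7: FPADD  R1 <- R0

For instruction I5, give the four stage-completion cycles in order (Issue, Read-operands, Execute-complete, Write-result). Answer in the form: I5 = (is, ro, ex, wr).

I5 = (14, 19, 24, 25)

[1] I1 issues→ALU
[2] I1 reads, I2 issues→FPADD
[3] I1 exec-done, I2 reads
[4] I1 writes R4
[5] I3 issues→FPMUL
[6] I2 exec-done, I3 reads
[7] I2 writes R5
[11] I3 exec-done
[12] I3 writes R4
[13] I4 issues→FPADD
[14] I4 reads, I5 issues→FPMUL
[17] I4 exec-done
[18] I4 writes R4
[19] I5 reads, I6 issues→FPADD
[20] I6 reads
[23] I6 exec-done
[24] I5 exec-done, I6 writes R4
[25] I5 writes R3, I7 issues→FPADD
[26] I7 reads
[29] I7 exec-done
[30] I7 writes R1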